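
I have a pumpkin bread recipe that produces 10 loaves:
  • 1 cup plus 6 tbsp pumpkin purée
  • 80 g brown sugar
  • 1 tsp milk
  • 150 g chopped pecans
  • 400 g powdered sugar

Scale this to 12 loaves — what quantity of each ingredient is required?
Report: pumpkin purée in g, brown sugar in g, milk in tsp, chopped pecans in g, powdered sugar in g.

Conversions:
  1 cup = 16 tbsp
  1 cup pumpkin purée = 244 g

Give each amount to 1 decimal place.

pumpkin purée: 402.6 g; brown sugar: 96.0 g; milk: 1.2 tsp; chopped pecans: 180.0 g; powdered sugar: 480.0 g

Scaling factor: 12/10 = 6/5 = 1.2.
pumpkin purée: (1 cup + 6 tbsp = 1.375 cup) × 6/5 × 244 g/cup = 402.6 g
brown sugar: 80 g × 6/5 = 96.0 g
milk: 1 tsp × 6/5 = 1.2 tsp
chopped pecans: 150 g × 6/5 = 180.0 g
powdered sugar: 400 g × 6/5 = 480.0 g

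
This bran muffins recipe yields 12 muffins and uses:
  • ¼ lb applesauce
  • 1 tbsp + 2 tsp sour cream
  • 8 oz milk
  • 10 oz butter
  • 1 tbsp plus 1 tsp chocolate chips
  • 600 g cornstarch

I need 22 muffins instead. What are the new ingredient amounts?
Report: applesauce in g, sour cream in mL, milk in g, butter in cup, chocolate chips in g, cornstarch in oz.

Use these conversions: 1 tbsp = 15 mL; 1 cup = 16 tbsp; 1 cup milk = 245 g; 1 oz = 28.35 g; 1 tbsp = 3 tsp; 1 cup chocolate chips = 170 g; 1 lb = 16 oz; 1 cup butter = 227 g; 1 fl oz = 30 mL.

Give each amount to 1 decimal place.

Scaling factor: 22/12 = 11/6.
applesauce: 0.25 lb × 11/6 × 16 oz/lb × 28.35 g/oz = 207.9 g
sour cream: (1 tbsp + 2 tsp = 5/3 tbsp) × 11/6 × 15 mL/tbsp ≈ 45.8 mL
milk: 8 oz × 11/6 × 28.35 g/oz = 415.8 g
butter: 10 oz × 11/6 × 28.35 g/oz ÷ 227 g/cup ≈ 2.3 cup
chocolate chips: (1 tbsp + 1 tsp = 4/3 tbsp) × 11/6 ÷ 16 tbsp/cup × 170 g/cup ≈ 26.0 g
cornstarch: 600 g × 11/6 ÷ 28.35 g/oz ≈ 38.8 oz

applesauce: 207.9 g; sour cream: 45.8 mL; milk: 415.8 g; butter: 2.3 cup; chocolate chips: 26.0 g; cornstarch: 38.8 oz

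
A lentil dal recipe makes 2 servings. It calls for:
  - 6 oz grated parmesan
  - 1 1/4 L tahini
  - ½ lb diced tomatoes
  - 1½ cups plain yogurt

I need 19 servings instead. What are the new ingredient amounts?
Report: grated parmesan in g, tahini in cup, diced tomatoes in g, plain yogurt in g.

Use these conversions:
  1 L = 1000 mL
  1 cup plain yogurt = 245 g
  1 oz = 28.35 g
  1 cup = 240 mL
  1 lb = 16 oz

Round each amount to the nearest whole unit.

grated parmesan: 1616 g; tahini: 49 cup; diced tomatoes: 2155 g; plain yogurt: 3491 g

Scaling factor: 19/2 = 9.5.
grated parmesan: 6 oz × 19/2 × 28.35 g/oz ≈ 1616 g
tahini: 1.25 L × 19/2 × 1000 mL/L ÷ 240 mL/cup ≈ 49 cup
diced tomatoes: 0.5 lb × 19/2 × 16 oz/lb × 28.35 g/oz ≈ 2155 g
plain yogurt: 1.5 cup × 19/2 × 245 g/cup ≈ 3491 g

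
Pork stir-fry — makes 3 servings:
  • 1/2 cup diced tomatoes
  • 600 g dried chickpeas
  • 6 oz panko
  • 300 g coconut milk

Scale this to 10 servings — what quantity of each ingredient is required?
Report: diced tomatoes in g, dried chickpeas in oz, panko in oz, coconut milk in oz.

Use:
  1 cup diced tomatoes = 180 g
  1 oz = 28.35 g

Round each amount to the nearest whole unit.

diced tomatoes: 300 g; dried chickpeas: 71 oz; panko: 20 oz; coconut milk: 35 oz

Scaling factor: 10/3.
diced tomatoes: 0.5 cup × 10/3 × 180 g/cup = 300 g
dried chickpeas: 600 g × 10/3 ÷ 28.35 g/oz ≈ 71 oz
panko: 6 oz × 10/3 = 20 oz
coconut milk: 300 g × 10/3 ÷ 28.35 g/oz ≈ 35 oz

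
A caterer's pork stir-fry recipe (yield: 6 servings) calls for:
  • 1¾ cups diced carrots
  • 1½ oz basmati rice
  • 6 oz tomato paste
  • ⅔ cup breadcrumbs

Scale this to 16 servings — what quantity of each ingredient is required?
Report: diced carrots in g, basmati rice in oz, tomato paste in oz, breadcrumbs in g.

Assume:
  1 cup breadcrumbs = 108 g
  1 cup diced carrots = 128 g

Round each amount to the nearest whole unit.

diced carrots: 597 g; basmati rice: 4 oz; tomato paste: 16 oz; breadcrumbs: 192 g

Scaling factor: 16/6 = 8/3.
diced carrots: 1.75 cup × 8/3 × 128 g/cup ≈ 597 g
basmati rice: 1.5 oz × 8/3 = 4 oz
tomato paste: 6 oz × 8/3 = 16 oz
breadcrumbs: 2/3 cup × 8/3 × 108 g/cup = 192 g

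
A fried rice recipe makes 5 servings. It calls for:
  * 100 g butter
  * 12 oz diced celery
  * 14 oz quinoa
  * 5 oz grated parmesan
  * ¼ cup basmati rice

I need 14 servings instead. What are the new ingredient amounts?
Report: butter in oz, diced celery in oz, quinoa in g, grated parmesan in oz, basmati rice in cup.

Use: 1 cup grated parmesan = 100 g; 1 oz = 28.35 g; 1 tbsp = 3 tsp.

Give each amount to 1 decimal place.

Scaling factor: 14/5 = 2.8.
butter: 100 g × 14/5 ÷ 28.35 g/oz ≈ 9.9 oz
diced celery: 12 oz × 14/5 = 33.6 oz
quinoa: 14 oz × 14/5 × 28.35 g/oz ≈ 1111.3 g
grated parmesan: 5 oz × 14/5 = 14.0 oz
basmati rice: 0.25 cup × 14/5 = 0.7 cup

butter: 9.9 oz; diced celery: 33.6 oz; quinoa: 1111.3 g; grated parmesan: 14.0 oz; basmati rice: 0.7 cup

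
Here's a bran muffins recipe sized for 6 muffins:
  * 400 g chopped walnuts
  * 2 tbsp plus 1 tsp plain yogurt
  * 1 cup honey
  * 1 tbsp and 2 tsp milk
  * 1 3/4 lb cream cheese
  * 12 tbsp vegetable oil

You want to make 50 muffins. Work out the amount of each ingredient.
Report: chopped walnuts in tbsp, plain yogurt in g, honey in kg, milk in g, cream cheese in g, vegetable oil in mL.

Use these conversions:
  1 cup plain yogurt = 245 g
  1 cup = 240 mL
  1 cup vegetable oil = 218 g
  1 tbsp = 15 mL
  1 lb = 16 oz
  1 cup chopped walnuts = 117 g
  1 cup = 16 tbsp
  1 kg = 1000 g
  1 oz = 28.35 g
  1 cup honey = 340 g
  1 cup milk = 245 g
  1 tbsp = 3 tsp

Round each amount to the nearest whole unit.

Scaling factor: 50/6 = 25/3.
chopped walnuts: 400 g × 25/3 ÷ 117 g/cup × 16 tbsp/cup ≈ 456 tbsp
plain yogurt: (2 tbsp + 1 tsp = 7/3 tbsp) × 25/3 ÷ 16 tbsp/cup × 245 g/cup ≈ 298 g
honey: 1 cup × 25/3 × 340 g/cup ÷ 1000 g/kg ≈ 3 kg
milk: (1 tbsp + 2 tsp = 5/3 tbsp) × 25/3 ÷ 16 tbsp/cup × 245 g/cup ≈ 213 g
cream cheese: 1.75 lb × 25/3 × 16 oz/lb × 28.35 g/oz = 6615 g
vegetable oil: 12 tbsp × 25/3 × 15 mL/tbsp = 1500 mL

chopped walnuts: 456 tbsp; plain yogurt: 298 g; honey: 3 kg; milk: 213 g; cream cheese: 6615 g; vegetable oil: 1500 mL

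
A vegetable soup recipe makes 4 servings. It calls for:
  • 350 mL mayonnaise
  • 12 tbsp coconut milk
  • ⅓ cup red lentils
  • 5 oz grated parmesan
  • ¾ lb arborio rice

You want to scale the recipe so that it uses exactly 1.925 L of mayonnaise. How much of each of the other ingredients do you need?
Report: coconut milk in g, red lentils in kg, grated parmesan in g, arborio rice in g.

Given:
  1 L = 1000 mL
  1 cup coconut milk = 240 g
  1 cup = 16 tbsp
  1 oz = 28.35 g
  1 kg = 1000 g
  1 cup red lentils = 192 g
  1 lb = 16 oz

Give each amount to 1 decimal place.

coconut milk: 990.0 g; red lentils: 0.4 kg; grated parmesan: 779.6 g; arborio rice: 1871.1 g

The original recipe has 0.35 L of mayonnaise, so the scaling factor is 1.925 ÷ 0.35 = 11/2 = 5.5.
coconut milk: 12 tbsp × 11/2 ÷ 16 tbsp/cup × 240 g/cup = 990.0 g
red lentils: 1/3 cup × 11/2 × 192 g/cup ÷ 1000 g/kg ≈ 0.4 kg
grated parmesan: 5 oz × 11/2 × 28.35 g/oz ≈ 779.6 g
arborio rice: 0.75 lb × 11/2 × 16 oz/lb × 28.35 g/oz = 1871.1 g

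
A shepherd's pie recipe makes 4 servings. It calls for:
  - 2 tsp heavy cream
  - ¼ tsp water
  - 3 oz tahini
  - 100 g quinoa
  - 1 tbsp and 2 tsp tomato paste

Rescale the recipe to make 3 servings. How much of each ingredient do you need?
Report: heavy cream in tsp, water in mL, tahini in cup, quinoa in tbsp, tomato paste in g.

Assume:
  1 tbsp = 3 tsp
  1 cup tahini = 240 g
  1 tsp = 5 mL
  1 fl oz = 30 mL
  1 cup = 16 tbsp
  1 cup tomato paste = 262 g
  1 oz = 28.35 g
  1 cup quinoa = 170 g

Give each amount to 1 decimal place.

heavy cream: 1.5 tsp; water: 0.9 mL; tahini: 0.3 cup; quinoa: 7.1 tbsp; tomato paste: 20.5 g

Scaling factor: 3/4 = 0.75.
heavy cream: 2 tsp × 3/4 = 1.5 tsp
water: 0.25 tsp × 3/4 × 5 mL/tsp ≈ 0.9 mL
tahini: 3 oz × 3/4 × 28.35 g/oz ÷ 240 g/cup ≈ 0.3 cup
quinoa: 100 g × 3/4 ÷ 170 g/cup × 16 tbsp/cup ≈ 7.1 tbsp
tomato paste: (1 tbsp + 2 tsp = 5/3 tbsp) × 3/4 ÷ 16 tbsp/cup × 262 g/cup ≈ 20.5 g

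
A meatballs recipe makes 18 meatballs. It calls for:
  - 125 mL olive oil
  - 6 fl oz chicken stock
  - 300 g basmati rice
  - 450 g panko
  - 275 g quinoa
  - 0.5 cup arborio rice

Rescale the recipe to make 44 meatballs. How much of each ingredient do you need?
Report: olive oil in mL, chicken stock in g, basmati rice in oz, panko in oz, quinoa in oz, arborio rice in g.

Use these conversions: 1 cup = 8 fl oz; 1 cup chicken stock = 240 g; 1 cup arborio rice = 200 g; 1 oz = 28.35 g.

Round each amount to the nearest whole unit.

Scaling factor: 44/18 = 22/9.
olive oil: 125 mL × 22/9 ≈ 306 mL
chicken stock: 6 fl oz × 22/9 ÷ 8 fl oz/cup × 240 g/cup = 440 g
basmati rice: 300 g × 22/9 ÷ 28.35 g/oz ≈ 26 oz
panko: 450 g × 22/9 ÷ 28.35 g/oz ≈ 39 oz
quinoa: 275 g × 22/9 ÷ 28.35 g/oz ≈ 24 oz
arborio rice: 0.5 cup × 22/9 × 200 g/cup ≈ 244 g

olive oil: 306 mL; chicken stock: 440 g; basmati rice: 26 oz; panko: 39 oz; quinoa: 24 oz; arborio rice: 244 g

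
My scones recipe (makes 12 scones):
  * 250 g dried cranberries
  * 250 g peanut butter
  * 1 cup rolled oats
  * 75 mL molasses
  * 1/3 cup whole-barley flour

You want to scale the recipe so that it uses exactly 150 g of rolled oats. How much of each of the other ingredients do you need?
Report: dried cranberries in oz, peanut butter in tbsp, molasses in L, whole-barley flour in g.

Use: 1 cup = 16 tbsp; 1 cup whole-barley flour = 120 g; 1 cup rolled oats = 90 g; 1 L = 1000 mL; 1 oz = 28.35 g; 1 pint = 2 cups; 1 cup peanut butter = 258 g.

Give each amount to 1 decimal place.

The original recipe has 90 g of rolled oats, so the scaling factor is 150 ÷ 90 = 5/3.
dried cranberries: 250 g × 5/3 ÷ 28.35 g/oz ≈ 14.7 oz
peanut butter: 250 g × 5/3 ÷ 258 g/cup × 16 tbsp/cup ≈ 25.8 tbsp
molasses: 75 mL × 5/3 ÷ 1000 mL/L ≈ 0.1 L
whole-barley flour: 1/3 cup × 5/3 × 120 g/cup ≈ 66.7 g

dried cranberries: 14.7 oz; peanut butter: 25.8 tbsp; molasses: 0.1 L; whole-barley flour: 66.7 g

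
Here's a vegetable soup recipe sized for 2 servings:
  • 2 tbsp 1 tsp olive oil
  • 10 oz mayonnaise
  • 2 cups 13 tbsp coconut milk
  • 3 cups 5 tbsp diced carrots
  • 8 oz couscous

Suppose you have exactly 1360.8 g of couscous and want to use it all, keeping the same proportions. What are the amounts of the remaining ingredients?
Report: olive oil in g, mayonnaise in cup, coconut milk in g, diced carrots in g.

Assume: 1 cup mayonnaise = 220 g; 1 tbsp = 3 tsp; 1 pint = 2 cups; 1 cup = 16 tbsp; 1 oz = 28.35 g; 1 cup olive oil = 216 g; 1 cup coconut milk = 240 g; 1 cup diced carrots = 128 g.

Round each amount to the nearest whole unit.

olive oil: 189 g; mayonnaise: 8 cup; coconut milk: 4050 g; diced carrots: 2544 g

The original recipe has 226.8 g of couscous, so the scaling factor is 1360.8 ÷ 226.8 = 6.
olive oil: (2 tbsp + 1 tsp = 7/3 tbsp) × 6 ÷ 16 tbsp/cup × 216 g/cup = 189 g
mayonnaise: 10 oz × 6 × 28.35 g/oz ÷ 220 g/cup ≈ 8 cup
coconut milk: (2 cup + 13 tbsp = 2.8125 cup) × 6 × 240 g/cup = 4050 g
diced carrots: (3 cup + 5 tbsp = 3.3125 cup) × 6 × 128 g/cup = 2544 g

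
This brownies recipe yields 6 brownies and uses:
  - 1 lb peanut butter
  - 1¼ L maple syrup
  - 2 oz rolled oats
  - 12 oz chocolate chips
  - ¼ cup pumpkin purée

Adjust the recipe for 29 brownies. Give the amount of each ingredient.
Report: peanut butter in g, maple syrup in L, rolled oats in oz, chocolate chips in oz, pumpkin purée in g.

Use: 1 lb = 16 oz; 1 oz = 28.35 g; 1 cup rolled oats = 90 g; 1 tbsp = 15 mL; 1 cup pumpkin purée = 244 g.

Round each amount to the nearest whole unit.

Scaling factor: 29/6.
peanut butter: 1 lb × 29/6 × 16 oz/lb × 28.35 g/oz ≈ 2192 g
maple syrup: 1.25 L × 29/6 ≈ 6 L
rolled oats: 2 oz × 29/6 ≈ 10 oz
chocolate chips: 12 oz × 29/6 = 58 oz
pumpkin purée: 0.25 cup × 29/6 × 244 g/cup ≈ 295 g

peanut butter: 2192 g; maple syrup: 6 L; rolled oats: 10 oz; chocolate chips: 58 oz; pumpkin purée: 295 g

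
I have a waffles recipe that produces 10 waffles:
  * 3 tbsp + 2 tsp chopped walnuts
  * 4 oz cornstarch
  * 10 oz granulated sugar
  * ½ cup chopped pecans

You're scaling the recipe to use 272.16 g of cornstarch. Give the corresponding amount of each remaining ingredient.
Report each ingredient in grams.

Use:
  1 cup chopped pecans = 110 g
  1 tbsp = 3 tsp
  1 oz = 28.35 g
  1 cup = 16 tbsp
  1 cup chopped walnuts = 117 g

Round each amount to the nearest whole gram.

chopped walnuts: 64 g; granulated sugar: 680 g; chopped pecans: 132 g

The original recipe has 113.4 g of cornstarch, so the scaling factor is 272.16 ÷ 113.4 = 12/5 = 2.4.
chopped walnuts: (3 tbsp + 2 tsp = 11/3 tbsp) × 12/5 ÷ 16 tbsp/cup × 117 g/cup ≈ 64 g
granulated sugar: 10 oz × 12/5 × 28.35 g/oz ≈ 680 g
chopped pecans: 0.5 cup × 12/5 × 110 g/cup = 132 g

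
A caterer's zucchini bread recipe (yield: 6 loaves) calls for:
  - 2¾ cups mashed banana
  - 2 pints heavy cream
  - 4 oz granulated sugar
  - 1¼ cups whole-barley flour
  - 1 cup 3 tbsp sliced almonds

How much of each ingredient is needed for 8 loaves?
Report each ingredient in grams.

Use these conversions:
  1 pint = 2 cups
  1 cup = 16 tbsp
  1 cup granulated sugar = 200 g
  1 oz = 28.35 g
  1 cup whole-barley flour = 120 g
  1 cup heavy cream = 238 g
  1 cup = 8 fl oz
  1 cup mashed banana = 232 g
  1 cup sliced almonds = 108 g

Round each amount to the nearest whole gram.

Scaling factor: 8/6 = 4/3.
mashed banana: 2.75 cup × 4/3 × 232 g/cup ≈ 851 g
heavy cream: 2 pint × 4/3 × 2 cup/pint × 238 g/cup ≈ 1269 g
granulated sugar: 4 oz × 4/3 × 28.35 g/oz ≈ 151 g
whole-barley flour: 1.25 cup × 4/3 × 120 g/cup = 200 g
sliced almonds: (1 cup + 3 tbsp = 1.1875 cup) × 4/3 × 108 g/cup = 171 g

mashed banana: 851 g; heavy cream: 1269 g; granulated sugar: 151 g; whole-barley flour: 200 g; sliced almonds: 171 g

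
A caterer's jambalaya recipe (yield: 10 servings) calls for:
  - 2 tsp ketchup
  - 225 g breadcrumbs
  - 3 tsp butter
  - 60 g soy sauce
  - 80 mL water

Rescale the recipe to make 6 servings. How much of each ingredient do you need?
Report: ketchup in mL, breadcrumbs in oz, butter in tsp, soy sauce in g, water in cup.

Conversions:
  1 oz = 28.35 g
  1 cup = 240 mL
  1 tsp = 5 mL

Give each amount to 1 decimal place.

Scaling factor: 6/10 = 3/5 = 0.6.
ketchup: 2 tsp × 3/5 × 5 mL/tsp = 6.0 mL
breadcrumbs: 225 g × 3/5 ÷ 28.35 g/oz ≈ 4.8 oz
butter: 3 tsp × 3/5 = 1.8 tsp
soy sauce: 60 g × 3/5 = 36.0 g
water: 80 mL × 3/5 ÷ 240 mL/cup = 0.2 cup

ketchup: 6.0 mL; breadcrumbs: 4.8 oz; butter: 1.8 tsp; soy sauce: 36.0 g; water: 0.2 cup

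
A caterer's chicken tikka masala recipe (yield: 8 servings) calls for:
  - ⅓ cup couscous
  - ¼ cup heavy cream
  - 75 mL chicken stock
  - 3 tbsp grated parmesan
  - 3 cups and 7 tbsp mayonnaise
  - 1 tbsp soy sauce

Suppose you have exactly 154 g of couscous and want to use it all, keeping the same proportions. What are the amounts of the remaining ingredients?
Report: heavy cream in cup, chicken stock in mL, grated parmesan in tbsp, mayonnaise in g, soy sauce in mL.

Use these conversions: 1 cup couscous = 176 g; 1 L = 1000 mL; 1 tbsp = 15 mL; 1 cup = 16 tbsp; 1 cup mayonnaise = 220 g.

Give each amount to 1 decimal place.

The original recipe has 176/3 g of couscous, so the scaling factor is 154 ÷ 176/3 = 21/8 = 2.625.
heavy cream: 0.25 cup × 21/8 ≈ 0.7 cup
chicken stock: 75 mL × 21/8 ≈ 196.9 mL
grated parmesan: 3 tbsp × 21/8 ≈ 7.9 tbsp
mayonnaise: (3 cup + 7 tbsp = 3.4375 cup) × 21/8 × 220 g/cup ≈ 1985.2 g
soy sauce: 1 tbsp × 21/8 × 15 mL/tbsp ≈ 39.4 mL

heavy cream: 0.7 cup; chicken stock: 196.9 mL; grated parmesan: 7.9 tbsp; mayonnaise: 1985.2 g; soy sauce: 39.4 mL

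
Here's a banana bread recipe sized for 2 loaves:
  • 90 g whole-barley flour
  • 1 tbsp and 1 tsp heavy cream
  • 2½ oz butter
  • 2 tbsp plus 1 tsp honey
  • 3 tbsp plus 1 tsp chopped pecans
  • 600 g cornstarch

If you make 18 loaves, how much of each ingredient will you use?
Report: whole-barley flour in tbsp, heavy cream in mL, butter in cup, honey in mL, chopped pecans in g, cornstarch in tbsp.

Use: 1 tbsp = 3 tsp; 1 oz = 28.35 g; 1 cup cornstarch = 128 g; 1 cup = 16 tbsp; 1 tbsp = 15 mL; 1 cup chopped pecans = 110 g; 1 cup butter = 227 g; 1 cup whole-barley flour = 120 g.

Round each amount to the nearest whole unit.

whole-barley flour: 108 tbsp; heavy cream: 180 mL; butter: 3 cup; honey: 315 mL; chopped pecans: 206 g; cornstarch: 675 tbsp

Scaling factor: 18/2 = 9.
whole-barley flour: 90 g × 9 ÷ 120 g/cup × 16 tbsp/cup = 108 tbsp
heavy cream: (1 tbsp + 1 tsp = 4/3 tbsp) × 9 × 15 mL/tbsp = 180 mL
butter: 2.5 oz × 9 × 28.35 g/oz ÷ 227 g/cup ≈ 3 cup
honey: (2 tbsp + 1 tsp = 7/3 tbsp) × 9 × 15 mL/tbsp = 315 mL
chopped pecans: (3 tbsp + 1 tsp = 10/3 tbsp) × 9 ÷ 16 tbsp/cup × 110 g/cup ≈ 206 g
cornstarch: 600 g × 9 ÷ 128 g/cup × 16 tbsp/cup = 675 tbsp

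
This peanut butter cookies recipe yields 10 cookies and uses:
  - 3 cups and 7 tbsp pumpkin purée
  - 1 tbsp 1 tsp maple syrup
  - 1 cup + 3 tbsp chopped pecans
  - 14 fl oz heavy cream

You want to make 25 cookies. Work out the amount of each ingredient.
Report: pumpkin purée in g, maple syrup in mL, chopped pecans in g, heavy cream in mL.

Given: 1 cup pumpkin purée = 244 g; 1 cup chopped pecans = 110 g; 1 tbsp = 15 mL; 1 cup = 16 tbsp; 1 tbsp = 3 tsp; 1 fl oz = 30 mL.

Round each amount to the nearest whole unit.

Scaling factor: 25/10 = 5/2 = 2.5.
pumpkin purée: (3 cup + 7 tbsp = 3.4375 cup) × 5/2 × 244 g/cup ≈ 2097 g
maple syrup: (1 tbsp + 1 tsp = 4/3 tbsp) × 5/2 × 15 mL/tbsp = 50 mL
chopped pecans: (1 cup + 3 tbsp = 1.1875 cup) × 5/2 × 110 g/cup ≈ 327 g
heavy cream: 14 fl oz × 5/2 × 30 mL/fl oz = 1050 mL

pumpkin purée: 2097 g; maple syrup: 50 mL; chopped pecans: 327 g; heavy cream: 1050 mL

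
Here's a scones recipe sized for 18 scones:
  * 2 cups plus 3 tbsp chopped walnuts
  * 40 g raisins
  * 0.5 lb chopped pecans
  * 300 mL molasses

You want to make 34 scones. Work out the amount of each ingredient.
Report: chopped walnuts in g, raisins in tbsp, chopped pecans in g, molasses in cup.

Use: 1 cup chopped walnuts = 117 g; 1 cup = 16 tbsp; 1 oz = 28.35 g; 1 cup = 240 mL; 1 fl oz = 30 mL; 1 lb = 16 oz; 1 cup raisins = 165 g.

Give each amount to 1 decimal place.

chopped walnuts: 483.4 g; raisins: 7.3 tbsp; chopped pecans: 428.4 g; molasses: 2.4 cup

Scaling factor: 34/18 = 17/9.
chopped walnuts: (2 cup + 3 tbsp = 2.1875 cup) × 17/9 × 117 g/cup ≈ 483.4 g
raisins: 40 g × 17/9 ÷ 165 g/cup × 16 tbsp/cup ≈ 7.3 tbsp
chopped pecans: 0.5 lb × 17/9 × 16 oz/lb × 28.35 g/oz = 428.4 g
molasses: 300 mL × 17/9 ÷ 240 mL/cup ≈ 2.4 cup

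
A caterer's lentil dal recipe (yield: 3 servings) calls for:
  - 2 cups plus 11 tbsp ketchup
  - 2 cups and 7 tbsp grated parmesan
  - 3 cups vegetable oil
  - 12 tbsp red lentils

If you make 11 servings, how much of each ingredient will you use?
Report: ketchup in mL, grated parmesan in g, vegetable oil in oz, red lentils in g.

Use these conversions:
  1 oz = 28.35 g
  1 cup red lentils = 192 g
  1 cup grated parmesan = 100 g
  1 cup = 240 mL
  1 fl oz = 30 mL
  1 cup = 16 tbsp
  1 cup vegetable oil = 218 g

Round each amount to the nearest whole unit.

ketchup: 2365 mL; grated parmesan: 894 g; vegetable oil: 85 oz; red lentils: 528 g

Scaling factor: 11/3.
ketchup: (2 cup + 11 tbsp = 2.6875 cup) × 11/3 × 240 mL/cup = 2365 mL
grated parmesan: (2 cup + 7 tbsp = 2.4375 cup) × 11/3 × 100 g/cup ≈ 894 g
vegetable oil: 3 cup × 11/3 × 218 g/cup ÷ 28.35 g/oz ≈ 85 oz
red lentils: 12 tbsp × 11/3 ÷ 16 tbsp/cup × 192 g/cup = 528 g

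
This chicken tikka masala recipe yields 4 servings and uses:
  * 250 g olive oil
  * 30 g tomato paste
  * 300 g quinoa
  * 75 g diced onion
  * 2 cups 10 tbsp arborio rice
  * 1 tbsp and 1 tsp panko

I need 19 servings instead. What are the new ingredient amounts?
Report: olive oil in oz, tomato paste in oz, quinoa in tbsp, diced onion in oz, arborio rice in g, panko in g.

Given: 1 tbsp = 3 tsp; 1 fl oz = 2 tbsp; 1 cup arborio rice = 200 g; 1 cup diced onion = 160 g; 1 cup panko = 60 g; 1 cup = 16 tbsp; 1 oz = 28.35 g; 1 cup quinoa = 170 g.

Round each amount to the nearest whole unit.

olive oil: 42 oz; tomato paste: 5 oz; quinoa: 134 tbsp; diced onion: 13 oz; arborio rice: 2494 g; panko: 24 g

Scaling factor: 19/4 = 4.75.
olive oil: 250 g × 19/4 ÷ 28.35 g/oz ≈ 42 oz
tomato paste: 30 g × 19/4 ÷ 28.35 g/oz ≈ 5 oz
quinoa: 300 g × 19/4 ÷ 170 g/cup × 16 tbsp/cup ≈ 134 tbsp
diced onion: 75 g × 19/4 ÷ 28.35 g/oz ≈ 13 oz
arborio rice: (2 cup + 10 tbsp = 2.625 cup) × 19/4 × 200 g/cup ≈ 2494 g
panko: (1 tbsp + 1 tsp = 4/3 tbsp) × 19/4 ÷ 16 tbsp/cup × 60 g/cup ≈ 24 g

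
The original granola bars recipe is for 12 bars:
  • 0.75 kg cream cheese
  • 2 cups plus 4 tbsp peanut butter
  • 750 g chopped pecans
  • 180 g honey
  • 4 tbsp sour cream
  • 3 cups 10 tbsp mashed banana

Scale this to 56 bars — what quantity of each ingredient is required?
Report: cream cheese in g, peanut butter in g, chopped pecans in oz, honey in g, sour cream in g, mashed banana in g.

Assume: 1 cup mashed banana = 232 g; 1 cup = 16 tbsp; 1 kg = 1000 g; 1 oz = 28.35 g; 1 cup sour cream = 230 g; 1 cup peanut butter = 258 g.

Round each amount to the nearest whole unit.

Scaling factor: 56/12 = 14/3.
cream cheese: 0.75 kg × 14/3 × 1000 g/kg = 3500 g
peanut butter: (2 cup + 4 tbsp = 2.25 cup) × 14/3 × 258 g/cup = 2709 g
chopped pecans: 750 g × 14/3 ÷ 28.35 g/oz ≈ 123 oz
honey: 180 g × 14/3 = 840 g
sour cream: 4 tbsp × 14/3 ÷ 16 tbsp/cup × 230 g/cup ≈ 268 g
mashed banana: (3 cup + 10 tbsp = 3.625 cup) × 14/3 × 232 g/cup ≈ 3925 g

cream cheese: 3500 g; peanut butter: 2709 g; chopped pecans: 123 oz; honey: 840 g; sour cream: 268 g; mashed banana: 3925 g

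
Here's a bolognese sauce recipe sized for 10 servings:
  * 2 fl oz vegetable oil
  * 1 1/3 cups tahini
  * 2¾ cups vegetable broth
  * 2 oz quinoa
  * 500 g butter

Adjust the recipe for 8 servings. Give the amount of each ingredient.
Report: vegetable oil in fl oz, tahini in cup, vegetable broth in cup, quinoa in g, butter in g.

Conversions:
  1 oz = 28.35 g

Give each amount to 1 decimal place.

Scaling factor: 8/10 = 4/5 = 0.8.
vegetable oil: 2 fl oz × 4/5 = 1.6 fl oz
tahini: 4/3 cup × 4/5 ≈ 1.1 cup
vegetable broth: 2.75 cup × 4/5 = 2.2 cup
quinoa: 2 oz × 4/5 × 28.35 g/oz ≈ 45.4 g
butter: 500 g × 4/5 = 400.0 g

vegetable oil: 1.6 fl oz; tahini: 1.1 cup; vegetable broth: 2.2 cup; quinoa: 45.4 g; butter: 400.0 g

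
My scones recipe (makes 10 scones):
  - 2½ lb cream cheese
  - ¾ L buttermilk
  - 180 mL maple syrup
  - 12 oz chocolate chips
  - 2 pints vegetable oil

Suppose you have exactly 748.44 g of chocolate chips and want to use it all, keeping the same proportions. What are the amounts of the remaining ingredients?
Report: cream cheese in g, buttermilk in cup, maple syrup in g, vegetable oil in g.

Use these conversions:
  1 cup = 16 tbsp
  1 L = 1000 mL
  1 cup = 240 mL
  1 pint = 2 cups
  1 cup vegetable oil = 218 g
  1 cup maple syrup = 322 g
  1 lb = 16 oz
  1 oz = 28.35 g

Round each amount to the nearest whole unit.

The original recipe has 340.2 g of chocolate chips, so the scaling factor is 748.44 ÷ 340.2 = 11/5 = 2.2.
cream cheese: 2.5 lb × 11/5 × 16 oz/lb × 28.35 g/oz ≈ 2495 g
buttermilk: 0.75 L × 11/5 × 1000 mL/L ÷ 240 mL/cup ≈ 7 cup
maple syrup: 180 mL × 11/5 ÷ 240 mL/cup × 322 g/cup ≈ 531 g
vegetable oil: 2 pint × 11/5 × 2 cup/pint × 218 g/cup ≈ 1918 g

cream cheese: 2495 g; buttermilk: 7 cup; maple syrup: 531 g; vegetable oil: 1918 g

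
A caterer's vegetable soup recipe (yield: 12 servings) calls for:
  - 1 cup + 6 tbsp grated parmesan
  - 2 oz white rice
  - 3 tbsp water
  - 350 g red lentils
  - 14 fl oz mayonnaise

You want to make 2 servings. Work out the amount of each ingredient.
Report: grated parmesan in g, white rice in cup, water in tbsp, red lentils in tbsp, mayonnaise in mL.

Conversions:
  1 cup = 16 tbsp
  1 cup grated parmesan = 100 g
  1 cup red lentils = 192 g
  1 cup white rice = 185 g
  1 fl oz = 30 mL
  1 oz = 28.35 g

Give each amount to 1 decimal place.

grated parmesan: 22.9 g; white rice: 0.1 cup; water: 0.5 tbsp; red lentils: 4.9 tbsp; mayonnaise: 70.0 mL

Scaling factor: 2/12 = 1/6.
grated parmesan: (1 cup + 6 tbsp = 1.375 cup) × 1/6 × 100 g/cup ≈ 22.9 g
white rice: 2 oz × 1/6 × 28.35 g/oz ÷ 185 g/cup ≈ 0.1 cup
water: 3 tbsp × 1/6 = 0.5 tbsp
red lentils: 350 g × 1/6 ÷ 192 g/cup × 16 tbsp/cup ≈ 4.9 tbsp
mayonnaise: 14 fl oz × 1/6 × 30 mL/fl oz = 70.0 mL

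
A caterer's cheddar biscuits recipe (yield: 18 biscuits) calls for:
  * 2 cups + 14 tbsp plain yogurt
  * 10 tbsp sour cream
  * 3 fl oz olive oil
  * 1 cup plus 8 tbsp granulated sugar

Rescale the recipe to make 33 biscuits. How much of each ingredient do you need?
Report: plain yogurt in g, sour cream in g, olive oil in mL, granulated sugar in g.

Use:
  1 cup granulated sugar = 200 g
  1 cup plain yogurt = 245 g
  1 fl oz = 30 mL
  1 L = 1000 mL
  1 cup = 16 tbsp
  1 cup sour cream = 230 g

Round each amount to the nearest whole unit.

plain yogurt: 1291 g; sour cream: 264 g; olive oil: 165 mL; granulated sugar: 550 g

Scaling factor: 33/18 = 11/6.
plain yogurt: (2 cup + 14 tbsp = 2.875 cup) × 11/6 × 245 g/cup ≈ 1291 g
sour cream: 10 tbsp × 11/6 ÷ 16 tbsp/cup × 230 g/cup ≈ 264 g
olive oil: 3 fl oz × 11/6 × 30 mL/fl oz = 165 mL
granulated sugar: (1 cup + 8 tbsp = 1.5 cup) × 11/6 × 200 g/cup = 550 g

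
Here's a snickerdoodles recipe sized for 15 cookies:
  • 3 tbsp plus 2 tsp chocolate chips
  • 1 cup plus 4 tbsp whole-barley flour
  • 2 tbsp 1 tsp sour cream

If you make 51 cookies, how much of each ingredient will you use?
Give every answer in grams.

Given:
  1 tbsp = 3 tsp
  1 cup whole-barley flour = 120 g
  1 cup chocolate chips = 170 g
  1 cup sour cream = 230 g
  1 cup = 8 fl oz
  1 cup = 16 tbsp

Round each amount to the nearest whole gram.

chocolate chips: 132 g; whole-barley flour: 510 g; sour cream: 114 g

Scaling factor: 51/15 = 17/5 = 3.4.
chocolate chips: (3 tbsp + 2 tsp = 11/3 tbsp) × 17/5 ÷ 16 tbsp/cup × 170 g/cup ≈ 132 g
whole-barley flour: (1 cup + 4 tbsp = 1.25 cup) × 17/5 × 120 g/cup = 510 g
sour cream: (2 tbsp + 1 tsp = 7/3 tbsp) × 17/5 ÷ 16 tbsp/cup × 230 g/cup ≈ 114 g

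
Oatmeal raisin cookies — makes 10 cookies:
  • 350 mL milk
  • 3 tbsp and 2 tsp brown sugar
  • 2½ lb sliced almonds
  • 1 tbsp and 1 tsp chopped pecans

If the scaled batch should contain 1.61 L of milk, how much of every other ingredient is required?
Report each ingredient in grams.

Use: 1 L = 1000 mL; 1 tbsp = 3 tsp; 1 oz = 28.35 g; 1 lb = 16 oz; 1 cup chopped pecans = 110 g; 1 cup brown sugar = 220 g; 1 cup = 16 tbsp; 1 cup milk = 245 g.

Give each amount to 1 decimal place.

brown sugar: 231.9 g; sliced almonds: 5216.4 g; chopped pecans: 42.2 g

The original recipe has 0.35 L of milk, so the scaling factor is 1.61 ÷ 0.35 = 23/5 = 4.6.
brown sugar: (3 tbsp + 2 tsp = 11/3 tbsp) × 23/5 ÷ 16 tbsp/cup × 220 g/cup ≈ 231.9 g
sliced almonds: 2.5 lb × 23/5 × 16 oz/lb × 28.35 g/oz = 5216.4 g
chopped pecans: (1 tbsp + 1 tsp = 4/3 tbsp) × 23/5 ÷ 16 tbsp/cup × 110 g/cup ≈ 42.2 g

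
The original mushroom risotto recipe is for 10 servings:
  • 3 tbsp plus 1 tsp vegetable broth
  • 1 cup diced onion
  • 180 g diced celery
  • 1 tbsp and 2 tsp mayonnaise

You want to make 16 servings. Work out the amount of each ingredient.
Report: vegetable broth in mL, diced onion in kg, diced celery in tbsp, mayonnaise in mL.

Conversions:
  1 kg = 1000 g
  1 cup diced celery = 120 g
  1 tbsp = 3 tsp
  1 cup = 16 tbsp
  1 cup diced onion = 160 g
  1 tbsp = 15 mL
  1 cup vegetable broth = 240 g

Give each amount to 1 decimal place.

vegetable broth: 80.0 mL; diced onion: 0.3 kg; diced celery: 38.4 tbsp; mayonnaise: 40.0 mL

Scaling factor: 16/10 = 8/5 = 1.6.
vegetable broth: (3 tbsp + 1 tsp = 10/3 tbsp) × 8/5 × 15 mL/tbsp = 80.0 mL
diced onion: 1 cup × 8/5 × 160 g/cup ÷ 1000 g/kg ≈ 0.3 kg
diced celery: 180 g × 8/5 ÷ 120 g/cup × 16 tbsp/cup = 38.4 tbsp
mayonnaise: (1 tbsp + 2 tsp = 5/3 tbsp) × 8/5 × 15 mL/tbsp = 40.0 mL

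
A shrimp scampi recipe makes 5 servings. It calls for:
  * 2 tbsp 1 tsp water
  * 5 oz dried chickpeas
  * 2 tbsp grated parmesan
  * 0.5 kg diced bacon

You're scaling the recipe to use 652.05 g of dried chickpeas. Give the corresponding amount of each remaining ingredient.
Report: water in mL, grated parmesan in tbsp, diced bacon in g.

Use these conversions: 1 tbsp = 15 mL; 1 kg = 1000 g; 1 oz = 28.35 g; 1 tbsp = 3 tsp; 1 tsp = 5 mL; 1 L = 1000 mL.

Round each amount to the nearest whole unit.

The original recipe has 141.75 g of dried chickpeas, so the scaling factor is 652.05 ÷ 141.75 = 23/5 = 4.6.
water: (2 tbsp + 1 tsp = 7/3 tbsp) × 23/5 × 15 mL/tbsp = 161 mL
grated parmesan: 2 tbsp × 23/5 ≈ 9 tbsp
diced bacon: 0.5 kg × 23/5 × 1000 g/kg = 2300 g

water: 161 mL; grated parmesan: 9 tbsp; diced bacon: 2300 g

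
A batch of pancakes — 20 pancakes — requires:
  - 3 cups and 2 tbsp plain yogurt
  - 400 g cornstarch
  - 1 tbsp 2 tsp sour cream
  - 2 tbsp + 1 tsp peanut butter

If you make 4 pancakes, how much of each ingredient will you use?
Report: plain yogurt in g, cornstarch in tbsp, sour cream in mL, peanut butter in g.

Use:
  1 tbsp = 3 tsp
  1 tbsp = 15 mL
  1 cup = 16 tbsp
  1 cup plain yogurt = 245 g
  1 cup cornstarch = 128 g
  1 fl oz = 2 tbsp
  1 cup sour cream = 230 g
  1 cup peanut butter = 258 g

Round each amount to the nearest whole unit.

plain yogurt: 153 g; cornstarch: 10 tbsp; sour cream: 5 mL; peanut butter: 8 g

Scaling factor: 4/20 = 1/5 = 0.2.
plain yogurt: (3 cup + 2 tbsp = 3.125 cup) × 1/5 × 245 g/cup ≈ 153 g
cornstarch: 400 g × 1/5 ÷ 128 g/cup × 16 tbsp/cup = 10 tbsp
sour cream: (1 tbsp + 2 tsp = 5/3 tbsp) × 1/5 × 15 mL/tbsp = 5 mL
peanut butter: (2 tbsp + 1 tsp = 7/3 tbsp) × 1/5 ÷ 16 tbsp/cup × 258 g/cup ≈ 8 g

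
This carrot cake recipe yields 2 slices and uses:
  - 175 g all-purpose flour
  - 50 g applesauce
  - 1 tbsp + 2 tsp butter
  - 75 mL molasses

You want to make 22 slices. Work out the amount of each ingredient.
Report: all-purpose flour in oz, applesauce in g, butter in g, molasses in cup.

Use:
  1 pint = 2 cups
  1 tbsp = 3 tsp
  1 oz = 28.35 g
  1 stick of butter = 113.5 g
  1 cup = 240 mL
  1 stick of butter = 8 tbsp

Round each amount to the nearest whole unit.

Scaling factor: 22/2 = 11.
all-purpose flour: 175 g × 11 ÷ 28.35 g/oz ≈ 68 oz
applesauce: 50 g × 11 = 550 g
butter: (1 tbsp + 2 tsp = 5/3 tbsp) × 11 ÷ 8 tbsp/stick × 113.5 g/stick ≈ 260 g
molasses: 75 mL × 11 ÷ 240 mL/cup ≈ 3 cup

all-purpose flour: 68 oz; applesauce: 550 g; butter: 260 g; molasses: 3 cup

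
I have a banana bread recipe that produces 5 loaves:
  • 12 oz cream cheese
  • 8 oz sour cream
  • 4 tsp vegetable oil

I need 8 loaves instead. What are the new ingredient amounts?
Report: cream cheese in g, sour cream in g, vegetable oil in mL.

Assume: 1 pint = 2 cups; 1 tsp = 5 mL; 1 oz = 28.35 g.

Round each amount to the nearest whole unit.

Scaling factor: 8/5 = 1.6.
cream cheese: 12 oz × 8/5 × 28.35 g/oz ≈ 544 g
sour cream: 8 oz × 8/5 × 28.35 g/oz ≈ 363 g
vegetable oil: 4 tsp × 8/5 × 5 mL/tsp = 32 mL

cream cheese: 544 g; sour cream: 363 g; vegetable oil: 32 mL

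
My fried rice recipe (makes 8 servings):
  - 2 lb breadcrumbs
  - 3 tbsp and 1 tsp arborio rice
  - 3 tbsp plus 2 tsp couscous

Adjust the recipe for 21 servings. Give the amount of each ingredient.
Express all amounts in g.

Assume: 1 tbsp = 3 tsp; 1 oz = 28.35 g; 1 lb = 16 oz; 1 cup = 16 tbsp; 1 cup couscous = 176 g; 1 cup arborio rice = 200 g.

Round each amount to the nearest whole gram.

breadcrumbs: 2381 g; arborio rice: 109 g; couscous: 106 g

Scaling factor: 21/8 = 2.625.
breadcrumbs: 2 lb × 21/8 × 16 oz/lb × 28.35 g/oz ≈ 2381 g
arborio rice: (3 tbsp + 1 tsp = 10/3 tbsp) × 21/8 ÷ 16 tbsp/cup × 200 g/cup ≈ 109 g
couscous: (3 tbsp + 2 tsp = 11/3 tbsp) × 21/8 ÷ 16 tbsp/cup × 176 g/cup ≈ 106 g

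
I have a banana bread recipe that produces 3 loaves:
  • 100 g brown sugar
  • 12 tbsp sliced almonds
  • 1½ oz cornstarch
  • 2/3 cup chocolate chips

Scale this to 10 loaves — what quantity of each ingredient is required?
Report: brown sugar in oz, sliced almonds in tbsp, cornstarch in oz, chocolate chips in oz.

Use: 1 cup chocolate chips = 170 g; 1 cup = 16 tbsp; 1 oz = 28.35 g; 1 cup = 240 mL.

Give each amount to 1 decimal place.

brown sugar: 11.8 oz; sliced almonds: 40.0 tbsp; cornstarch: 5.0 oz; chocolate chips: 13.3 oz

Scaling factor: 10/3.
brown sugar: 100 g × 10/3 ÷ 28.35 g/oz ≈ 11.8 oz
sliced almonds: 12 tbsp × 10/3 = 40.0 tbsp
cornstarch: 1.5 oz × 10/3 = 5.0 oz
chocolate chips: 2/3 cup × 10/3 × 170 g/cup ÷ 28.35 g/oz ≈ 13.3 oz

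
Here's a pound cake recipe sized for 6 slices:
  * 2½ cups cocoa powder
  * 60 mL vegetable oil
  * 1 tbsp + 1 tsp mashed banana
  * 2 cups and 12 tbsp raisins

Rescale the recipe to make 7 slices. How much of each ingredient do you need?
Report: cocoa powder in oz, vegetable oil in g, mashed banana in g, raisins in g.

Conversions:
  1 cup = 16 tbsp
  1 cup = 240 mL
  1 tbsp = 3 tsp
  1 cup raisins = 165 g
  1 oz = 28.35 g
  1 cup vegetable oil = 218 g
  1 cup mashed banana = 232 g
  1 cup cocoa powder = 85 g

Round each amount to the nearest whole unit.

cocoa powder: 9 oz; vegetable oil: 64 g; mashed banana: 23 g; raisins: 529 g

Scaling factor: 7/6.
cocoa powder: 2.5 cup × 7/6 × 85 g/cup ÷ 28.35 g/oz ≈ 9 oz
vegetable oil: 60 mL × 7/6 ÷ 240 mL/cup × 218 g/cup ≈ 64 g
mashed banana: (1 tbsp + 1 tsp = 4/3 tbsp) × 7/6 ÷ 16 tbsp/cup × 232 g/cup ≈ 23 g
raisins: (2 cup + 12 tbsp = 2.75 cup) × 7/6 × 165 g/cup ≈ 529 g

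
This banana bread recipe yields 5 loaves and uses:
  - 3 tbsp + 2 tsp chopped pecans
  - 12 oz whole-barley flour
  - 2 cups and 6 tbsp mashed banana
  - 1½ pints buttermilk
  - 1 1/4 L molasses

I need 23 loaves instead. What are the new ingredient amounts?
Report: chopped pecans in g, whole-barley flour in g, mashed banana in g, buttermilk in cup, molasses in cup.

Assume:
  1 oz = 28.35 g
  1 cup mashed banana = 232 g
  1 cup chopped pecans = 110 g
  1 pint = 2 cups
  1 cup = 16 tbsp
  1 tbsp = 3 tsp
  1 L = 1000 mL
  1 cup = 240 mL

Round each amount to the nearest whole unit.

chopped pecans: 116 g; whole-barley flour: 1565 g; mashed banana: 2535 g; buttermilk: 14 cup; molasses: 24 cup

Scaling factor: 23/5 = 4.6.
chopped pecans: (3 tbsp + 2 tsp = 11/3 tbsp) × 23/5 ÷ 16 tbsp/cup × 110 g/cup ≈ 116 g
whole-barley flour: 12 oz × 23/5 × 28.35 g/oz ≈ 1565 g
mashed banana: (2 cup + 6 tbsp = 2.375 cup) × 23/5 × 232 g/cup ≈ 2535 g
buttermilk: 1.5 pint × 23/5 × 2 cup/pint ≈ 14 cup
molasses: 1.25 L × 23/5 × 1000 mL/L ÷ 240 mL/cup ≈ 24 cup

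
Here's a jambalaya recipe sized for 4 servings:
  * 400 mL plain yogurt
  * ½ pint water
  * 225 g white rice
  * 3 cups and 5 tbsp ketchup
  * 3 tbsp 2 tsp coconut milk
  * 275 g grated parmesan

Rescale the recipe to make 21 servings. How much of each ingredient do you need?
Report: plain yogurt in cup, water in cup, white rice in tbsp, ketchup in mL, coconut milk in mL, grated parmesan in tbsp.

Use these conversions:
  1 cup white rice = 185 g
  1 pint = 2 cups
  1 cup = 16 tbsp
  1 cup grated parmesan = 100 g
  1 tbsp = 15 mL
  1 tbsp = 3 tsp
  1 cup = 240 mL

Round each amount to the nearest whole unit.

plain yogurt: 9 cup; water: 5 cup; white rice: 102 tbsp; ketchup: 4174 mL; coconut milk: 289 mL; grated parmesan: 231 tbsp

Scaling factor: 21/4 = 5.25.
plain yogurt: 400 mL × 21/4 ÷ 240 mL/cup ≈ 9 cup
water: 0.5 pint × 21/4 × 2 cup/pint ≈ 5 cup
white rice: 225 g × 21/4 ÷ 185 g/cup × 16 tbsp/cup ≈ 102 tbsp
ketchup: (3 cup + 5 tbsp = 3.3125 cup) × 21/4 × 240 mL/cup ≈ 4174 mL
coconut milk: (3 tbsp + 2 tsp = 11/3 tbsp) × 21/4 × 15 mL/tbsp ≈ 289 mL
grated parmesan: 275 g × 21/4 ÷ 100 g/cup × 16 tbsp/cup = 231 tbsp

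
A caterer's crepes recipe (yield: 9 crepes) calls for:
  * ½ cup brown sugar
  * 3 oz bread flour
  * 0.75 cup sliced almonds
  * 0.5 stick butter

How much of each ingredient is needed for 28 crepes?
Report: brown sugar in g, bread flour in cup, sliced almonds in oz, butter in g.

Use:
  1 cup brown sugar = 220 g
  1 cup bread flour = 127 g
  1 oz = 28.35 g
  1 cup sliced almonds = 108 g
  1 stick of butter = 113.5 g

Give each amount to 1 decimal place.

brown sugar: 342.2 g; bread flour: 2.1 cup; sliced almonds: 8.9 oz; butter: 176.6 g

Scaling factor: 28/9.
brown sugar: 0.5 cup × 28/9 × 220 g/cup ≈ 342.2 g
bread flour: 3 oz × 28/9 × 28.35 g/oz ÷ 127 g/cup ≈ 2.1 cup
sliced almonds: 0.75 cup × 28/9 × 108 g/cup ÷ 28.35 g/oz ≈ 8.9 oz
butter: 0.5 stick × 28/9 × 113.5 g/stick ≈ 176.6 g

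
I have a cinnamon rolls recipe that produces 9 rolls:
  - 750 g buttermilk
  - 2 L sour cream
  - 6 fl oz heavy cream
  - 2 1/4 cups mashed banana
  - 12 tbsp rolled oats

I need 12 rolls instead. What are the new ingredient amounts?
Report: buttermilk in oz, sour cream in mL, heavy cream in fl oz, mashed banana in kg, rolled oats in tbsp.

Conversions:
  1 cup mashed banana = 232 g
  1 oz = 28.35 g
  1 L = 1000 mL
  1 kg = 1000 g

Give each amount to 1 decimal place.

buttermilk: 35.3 oz; sour cream: 2666.7 mL; heavy cream: 8.0 fl oz; mashed banana: 0.7 kg; rolled oats: 16.0 tbsp

Scaling factor: 12/9 = 4/3.
buttermilk: 750 g × 4/3 ÷ 28.35 g/oz ≈ 35.3 oz
sour cream: 2 L × 4/3 × 1000 mL/L ≈ 2666.7 mL
heavy cream: 6 fl oz × 4/3 = 8.0 fl oz
mashed banana: 2.25 cup × 4/3 × 232 g/cup ÷ 1000 g/kg ≈ 0.7 kg
rolled oats: 12 tbsp × 4/3 = 16.0 tbsp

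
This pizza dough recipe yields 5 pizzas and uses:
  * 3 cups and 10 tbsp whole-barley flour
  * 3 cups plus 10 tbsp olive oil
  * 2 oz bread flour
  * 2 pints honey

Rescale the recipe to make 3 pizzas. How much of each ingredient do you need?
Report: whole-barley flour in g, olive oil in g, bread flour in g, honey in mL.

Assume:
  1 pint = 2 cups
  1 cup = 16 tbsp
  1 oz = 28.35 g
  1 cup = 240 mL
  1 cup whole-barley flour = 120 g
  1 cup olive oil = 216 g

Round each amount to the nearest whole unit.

whole-barley flour: 261 g; olive oil: 470 g; bread flour: 34 g; honey: 576 mL

Scaling factor: 3/5 = 0.6.
whole-barley flour: (3 cup + 10 tbsp = 3.625 cup) × 3/5 × 120 g/cup = 261 g
olive oil: (3 cup + 10 tbsp = 3.625 cup) × 3/5 × 216 g/cup ≈ 470 g
bread flour: 2 oz × 3/5 × 28.35 g/oz ≈ 34 g
honey: 2 pint × 3/5 × 2 cup/pint × 240 mL/cup = 576 mL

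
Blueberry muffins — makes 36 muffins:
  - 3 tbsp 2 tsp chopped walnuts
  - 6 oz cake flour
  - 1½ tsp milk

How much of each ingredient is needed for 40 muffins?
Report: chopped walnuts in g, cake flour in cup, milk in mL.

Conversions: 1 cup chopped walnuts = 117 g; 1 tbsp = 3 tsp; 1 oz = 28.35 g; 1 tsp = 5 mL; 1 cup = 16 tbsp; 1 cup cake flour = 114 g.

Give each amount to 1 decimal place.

chopped walnuts: 29.8 g; cake flour: 1.7 cup; milk: 8.3 mL

Scaling factor: 40/36 = 10/9.
chopped walnuts: (3 tbsp + 2 tsp = 11/3 tbsp) × 10/9 ÷ 16 tbsp/cup × 117 g/cup ≈ 29.8 g
cake flour: 6 oz × 10/9 × 28.35 g/oz ÷ 114 g/cup ≈ 1.7 cup
milk: 1.5 tsp × 10/9 × 5 mL/tsp ≈ 8.3 mL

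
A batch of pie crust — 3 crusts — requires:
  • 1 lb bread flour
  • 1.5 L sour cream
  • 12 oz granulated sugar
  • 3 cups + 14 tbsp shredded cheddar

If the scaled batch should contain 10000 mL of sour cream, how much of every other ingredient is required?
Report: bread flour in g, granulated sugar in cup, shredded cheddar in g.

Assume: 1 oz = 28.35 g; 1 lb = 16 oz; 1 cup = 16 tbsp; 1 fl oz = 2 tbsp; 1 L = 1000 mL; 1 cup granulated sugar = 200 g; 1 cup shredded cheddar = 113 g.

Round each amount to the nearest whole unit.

bread flour: 3024 g; granulated sugar: 11 cup; shredded cheddar: 2919 g

The original recipe has 1500 mL of sour cream, so the scaling factor is 10000 ÷ 1500 = 20/3.
bread flour: 1 lb × 20/3 × 16 oz/lb × 28.35 g/oz = 3024 g
granulated sugar: 12 oz × 20/3 × 28.35 g/oz ÷ 200 g/cup ≈ 11 cup
shredded cheddar: (3 cup + 14 tbsp = 3.875 cup) × 20/3 × 113 g/cup ≈ 2919 g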